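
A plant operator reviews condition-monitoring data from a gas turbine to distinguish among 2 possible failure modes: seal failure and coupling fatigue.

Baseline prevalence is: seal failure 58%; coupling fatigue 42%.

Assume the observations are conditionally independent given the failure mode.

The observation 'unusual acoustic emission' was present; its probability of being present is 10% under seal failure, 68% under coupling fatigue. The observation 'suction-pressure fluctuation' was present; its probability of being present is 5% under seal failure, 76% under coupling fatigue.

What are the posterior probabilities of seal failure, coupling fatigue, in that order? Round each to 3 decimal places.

0.013, 0.987

Multiply each prior by the joint likelihood of the evidence pattern:
  seal failure: 0.58 × 0.10 × 0.05 = 0.0029
  coupling fatigue: 0.42 × 0.68 × 0.76 = 0.21706
Marginal likelihood of the evidence = 0.21996.
P(seal failure | evidence) = 0.0029 / 0.21996 ≈ 0.013
P(coupling fatigue | evidence) = 0.21706 / 0.21996 ≈ 0.987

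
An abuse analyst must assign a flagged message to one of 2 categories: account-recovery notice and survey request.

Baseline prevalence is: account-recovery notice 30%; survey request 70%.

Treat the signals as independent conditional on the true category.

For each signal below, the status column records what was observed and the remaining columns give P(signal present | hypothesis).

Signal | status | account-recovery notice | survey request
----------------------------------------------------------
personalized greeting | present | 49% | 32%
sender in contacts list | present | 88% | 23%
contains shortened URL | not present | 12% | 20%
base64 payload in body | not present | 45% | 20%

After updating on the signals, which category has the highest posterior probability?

Multiply each prior by the joint likelihood of the signal pattern (using 1 − P(present | H) for each absent signal):
  account-recovery notice: 0.30 × 0.49 × 0.88 × (1 − 0.12) × (1 − 0.45) = 0.06261
  survey request: 0.70 × 0.32 × 0.23 × (1 − 0.20) × (1 − 0.20) = 0.032973
Normalizing constant Z = 0.06261 + 0.032973 = 0.095583.
P(account-recovery notice | evidence) ≈ 0.06261 / 0.095583 ≈ 0.655
P(survey request | evidence) ≈ 0.032973 / 0.095583 ≈ 0.345
The largest is 0.655, so account-recovery notice is most probable.

account-recovery notice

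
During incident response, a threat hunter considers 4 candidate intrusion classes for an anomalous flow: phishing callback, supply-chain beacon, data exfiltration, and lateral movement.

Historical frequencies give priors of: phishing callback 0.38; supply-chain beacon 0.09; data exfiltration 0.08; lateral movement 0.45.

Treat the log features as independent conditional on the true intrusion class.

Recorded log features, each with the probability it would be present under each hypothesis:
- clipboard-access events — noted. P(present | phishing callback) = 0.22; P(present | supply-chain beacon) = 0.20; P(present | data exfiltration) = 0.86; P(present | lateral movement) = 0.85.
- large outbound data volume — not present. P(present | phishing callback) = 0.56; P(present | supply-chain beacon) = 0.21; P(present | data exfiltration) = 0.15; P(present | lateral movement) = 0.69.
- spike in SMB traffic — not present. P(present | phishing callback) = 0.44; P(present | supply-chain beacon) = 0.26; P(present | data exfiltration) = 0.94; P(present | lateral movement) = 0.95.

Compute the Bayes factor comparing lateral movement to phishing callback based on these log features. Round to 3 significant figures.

Take the product of per-log feature likelihoods under each hypothesis (using 1 − P(present | H) for each absent log feature), then divide.
  lateral movement: 0.85 × (1 − 0.69) × (1 − 0.95) = 0.013175
  phishing callback: 0.22 × (1 − 0.56) × (1 − 0.44) = 0.054208
Bayes factor = 0.013175 / 0.054208 ≈ 0.243

0.243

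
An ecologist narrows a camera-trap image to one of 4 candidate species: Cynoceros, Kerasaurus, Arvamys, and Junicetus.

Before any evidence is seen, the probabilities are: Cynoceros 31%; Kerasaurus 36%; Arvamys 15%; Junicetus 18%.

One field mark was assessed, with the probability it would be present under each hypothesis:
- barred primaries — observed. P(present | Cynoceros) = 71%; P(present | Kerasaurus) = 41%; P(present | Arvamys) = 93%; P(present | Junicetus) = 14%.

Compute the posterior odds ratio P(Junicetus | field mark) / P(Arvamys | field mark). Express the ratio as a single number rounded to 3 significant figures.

Posterior odds equal prior odds times the likelihood ratio; only the two competing hypotheses matter.
  Junicetus: 0.18 × 0.14 = 0.0252
  Arvamys: 0.15 × 0.93 = 0.1395
Odds(Junicetus : Arvamys) = 0.0252 / 0.1395 ≈ 0.181.

0.181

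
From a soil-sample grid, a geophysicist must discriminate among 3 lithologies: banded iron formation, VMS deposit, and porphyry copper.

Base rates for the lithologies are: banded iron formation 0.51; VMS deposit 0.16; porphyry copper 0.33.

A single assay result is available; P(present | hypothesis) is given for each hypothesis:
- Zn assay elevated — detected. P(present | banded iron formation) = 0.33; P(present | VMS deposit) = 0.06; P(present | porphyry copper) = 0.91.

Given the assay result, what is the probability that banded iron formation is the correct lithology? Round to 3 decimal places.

0.352

By Bayes' rule, the unnormalized weight for each hypothesis is prior × likelihood:
  banded iron formation: 0.51 × 0.33 = 0.1683
  VMS deposit: 0.16 × 0.06 = 0.0096
  porphyry copper: 0.33 × 0.91 = 0.3003
Marginal likelihood of the evidence = 0.4782.
P(banded iron formation | evidence) = 0.1683 / 0.4782 ≈ 0.352.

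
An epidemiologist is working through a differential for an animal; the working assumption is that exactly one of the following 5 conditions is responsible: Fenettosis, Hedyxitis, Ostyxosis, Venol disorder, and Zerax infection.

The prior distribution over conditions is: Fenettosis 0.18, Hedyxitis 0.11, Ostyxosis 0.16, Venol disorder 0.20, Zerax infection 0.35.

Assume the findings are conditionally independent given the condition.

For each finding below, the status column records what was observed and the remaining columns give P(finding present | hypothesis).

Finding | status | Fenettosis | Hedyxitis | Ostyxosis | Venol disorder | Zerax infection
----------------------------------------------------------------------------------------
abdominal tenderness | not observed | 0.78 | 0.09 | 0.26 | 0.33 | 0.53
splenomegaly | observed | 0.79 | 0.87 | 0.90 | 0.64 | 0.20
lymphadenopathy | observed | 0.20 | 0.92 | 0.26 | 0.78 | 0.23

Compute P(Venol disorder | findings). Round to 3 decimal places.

0.355

By Bayes' rule with conditional independence, the unnormalized weight for each hypothesis is prior × ∏ likelihoods (using 1 − P(present | H) for each absent finding):
  Fenettosis: 0.18 × (1 − 0.78) × 0.79 × 0.20 = 0.0062568
  Hedyxitis: 0.11 × (1 − 0.09) × 0.87 × 0.92 = 0.08012
  Ostyxosis: 0.16 × (1 − 0.26) × 0.90 × 0.26 = 0.027706
  Venol disorder: 0.20 × (1 − 0.33) × 0.64 × 0.78 = 0.066893
  Zerax infection: 0.35 × (1 − 0.53) × 0.20 × 0.23 = 0.007567
The unnormalized weights sum to 0.18854.
P(Venol disorder | evidence) = 0.066893 / 0.18854 ≈ 0.355.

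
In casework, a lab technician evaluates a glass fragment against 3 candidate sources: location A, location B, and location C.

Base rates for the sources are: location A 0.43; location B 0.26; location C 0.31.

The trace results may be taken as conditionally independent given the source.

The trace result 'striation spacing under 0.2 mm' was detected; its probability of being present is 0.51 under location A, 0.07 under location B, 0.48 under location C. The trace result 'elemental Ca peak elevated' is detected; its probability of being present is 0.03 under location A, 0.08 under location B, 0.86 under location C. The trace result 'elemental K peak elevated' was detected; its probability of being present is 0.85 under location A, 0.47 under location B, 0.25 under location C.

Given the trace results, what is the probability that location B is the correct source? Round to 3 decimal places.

0.018

Multiply each prior by the joint likelihood of the trace result pattern:
  location A: 0.43 × 0.51 × 0.03 × 0.85 = 0.0055921
  location B: 0.26 × 0.07 × 0.08 × 0.47 = 0.00068432
  location C: 0.31 × 0.48 × 0.86 × 0.25 = 0.031992
Normalizing constant Z = 0.0055921 + 0.00068432 + 0.031992 = 0.038268.
P(location B | evidence) = 0.00068432 / 0.038268 ≈ 0.018.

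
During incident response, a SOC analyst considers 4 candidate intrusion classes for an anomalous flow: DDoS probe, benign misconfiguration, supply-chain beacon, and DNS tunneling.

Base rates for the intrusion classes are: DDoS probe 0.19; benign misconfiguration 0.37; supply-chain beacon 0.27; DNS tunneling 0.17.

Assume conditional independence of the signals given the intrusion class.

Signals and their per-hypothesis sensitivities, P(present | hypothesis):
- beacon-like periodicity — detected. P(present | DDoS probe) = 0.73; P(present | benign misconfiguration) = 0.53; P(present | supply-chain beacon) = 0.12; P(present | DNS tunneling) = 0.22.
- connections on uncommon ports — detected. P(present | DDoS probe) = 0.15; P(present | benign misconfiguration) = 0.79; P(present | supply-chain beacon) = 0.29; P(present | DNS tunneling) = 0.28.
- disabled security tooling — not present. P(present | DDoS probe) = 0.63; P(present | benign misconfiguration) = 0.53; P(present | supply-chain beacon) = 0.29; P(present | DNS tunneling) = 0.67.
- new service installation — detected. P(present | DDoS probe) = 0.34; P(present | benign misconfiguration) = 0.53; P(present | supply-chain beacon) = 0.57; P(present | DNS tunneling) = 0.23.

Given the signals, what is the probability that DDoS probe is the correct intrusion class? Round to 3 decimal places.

Multiply each prior by the joint likelihood of the signal pattern (using 1 − P(present | H) for each absent signal):
  DDoS probe: 0.19 × 0.73 × 0.15 × (1 − 0.63) × 0.34 = 0.0026173
  benign misconfiguration: 0.37 × 0.53 × 0.79 × (1 − 0.53) × 0.53 = 0.03859
  supply-chain beacon: 0.27 × 0.12 × 0.29 × (1 − 0.29) × 0.57 = 0.0038026
  DNS tunneling: 0.17 × 0.22 × 0.28 × (1 − 0.67) × 0.23 = 0.00079482
Marginal likelihood of the evidence = 0.045805.
P(DDoS probe | evidence) = 0.0026173 / 0.045805 ≈ 0.057.

0.057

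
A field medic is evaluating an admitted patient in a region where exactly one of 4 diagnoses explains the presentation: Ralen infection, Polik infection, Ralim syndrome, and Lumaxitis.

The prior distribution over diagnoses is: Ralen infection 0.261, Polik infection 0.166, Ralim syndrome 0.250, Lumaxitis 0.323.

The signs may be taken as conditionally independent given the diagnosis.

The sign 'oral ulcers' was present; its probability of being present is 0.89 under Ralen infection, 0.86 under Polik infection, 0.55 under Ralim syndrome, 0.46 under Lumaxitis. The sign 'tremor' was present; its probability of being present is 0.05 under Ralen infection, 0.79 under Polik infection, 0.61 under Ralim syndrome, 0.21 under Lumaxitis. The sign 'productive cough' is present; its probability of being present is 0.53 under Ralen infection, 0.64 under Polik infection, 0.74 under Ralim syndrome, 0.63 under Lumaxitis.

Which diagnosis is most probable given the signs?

For each hypothesis, the unnormalized posterior weight is prior × product of the sign likelihoods:
  Ralen infection: 0.261 × 0.89 × 0.05 × 0.53 = 0.0061557
  Polik infection: 0.166 × 0.86 × 0.79 × 0.64 = 0.072179
  Ralim syndrome: 0.250 × 0.55 × 0.61 × 0.74 = 0.062068
  Lumaxitis: 0.323 × 0.46 × 0.21 × 0.63 = 0.019657
The unnormalized weights sum to 0.16006.
P(Ralen infection | evidence) ≈ 0.0061557 / 0.16006 ≈ 0.038
P(Polik infection | evidence) ≈ 0.072179 / 0.16006 ≈ 0.451
P(Ralim syndrome | evidence) ≈ 0.062068 / 0.16006 ≈ 0.388
P(Lumaxitis | evidence) ≈ 0.019657 / 0.16006 ≈ 0.123
The largest is 0.451, so Polik infection is most probable.

Polik infection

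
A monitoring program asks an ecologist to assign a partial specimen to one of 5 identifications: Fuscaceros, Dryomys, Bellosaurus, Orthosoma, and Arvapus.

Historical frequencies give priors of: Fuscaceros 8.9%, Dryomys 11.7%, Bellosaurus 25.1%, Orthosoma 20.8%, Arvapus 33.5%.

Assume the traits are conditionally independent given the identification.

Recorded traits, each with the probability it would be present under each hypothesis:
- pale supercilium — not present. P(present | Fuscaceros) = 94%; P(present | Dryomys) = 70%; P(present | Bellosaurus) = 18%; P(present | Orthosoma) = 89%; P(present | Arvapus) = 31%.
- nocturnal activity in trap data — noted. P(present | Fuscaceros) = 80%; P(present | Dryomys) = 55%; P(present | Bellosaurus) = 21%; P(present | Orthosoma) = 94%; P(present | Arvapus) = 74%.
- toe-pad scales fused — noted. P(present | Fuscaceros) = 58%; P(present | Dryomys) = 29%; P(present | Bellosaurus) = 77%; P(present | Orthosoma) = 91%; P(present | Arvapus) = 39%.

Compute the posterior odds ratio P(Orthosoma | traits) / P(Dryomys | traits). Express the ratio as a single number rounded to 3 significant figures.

3.50

Posterior odds equal prior odds times the likelihood ratio; only the two competing hypotheses matter (using 1 − P(present | H) for each absent trait).
  Orthosoma: 0.208 × (1 − 0.89) × 0.94 × 0.91 = 0.019572
  Dryomys: 0.117 × (1 − 0.70) × 0.55 × 0.29 = 0.0055985
Odds(Orthosoma : Dryomys) = 0.019572 / 0.0055985 ≈ 3.50.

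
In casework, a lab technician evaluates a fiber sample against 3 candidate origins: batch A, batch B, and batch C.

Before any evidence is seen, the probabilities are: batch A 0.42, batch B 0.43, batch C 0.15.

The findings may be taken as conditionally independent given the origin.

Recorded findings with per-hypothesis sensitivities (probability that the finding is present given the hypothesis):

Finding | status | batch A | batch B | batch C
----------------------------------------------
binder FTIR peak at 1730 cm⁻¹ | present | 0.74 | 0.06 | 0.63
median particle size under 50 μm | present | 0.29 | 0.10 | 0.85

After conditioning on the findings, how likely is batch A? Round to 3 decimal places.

By Bayes' rule with conditional independence, the unnormalized weight for each hypothesis is prior × ∏ likelihoods:
  batch A: 0.42 × 0.74 × 0.29 = 0.090132
  batch B: 0.43 × 0.06 × 0.10 = 0.00258
  batch C: 0.15 × 0.63 × 0.85 = 0.080325
Normalizing constant Z = 0.090132 + 0.00258 + 0.080325 = 0.17304.
P(batch A | evidence) = 0.090132 / 0.17304 ≈ 0.521.

0.521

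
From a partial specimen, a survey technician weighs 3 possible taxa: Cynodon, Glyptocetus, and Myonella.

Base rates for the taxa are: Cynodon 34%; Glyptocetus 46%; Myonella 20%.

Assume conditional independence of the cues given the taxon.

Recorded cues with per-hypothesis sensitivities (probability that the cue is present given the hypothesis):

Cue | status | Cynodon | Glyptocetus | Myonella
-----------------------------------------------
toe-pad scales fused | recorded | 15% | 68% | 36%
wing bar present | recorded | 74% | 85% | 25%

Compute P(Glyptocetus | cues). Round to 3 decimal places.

0.827

Multiply each prior by the joint likelihood of the cue pattern:
  Cynodon: 0.34 × 0.15 × 0.74 = 0.03774
  Glyptocetus: 0.46 × 0.68 × 0.85 = 0.26588
  Myonella: 0.20 × 0.36 × 0.25 = 0.018
Marginal likelihood of the evidence = 0.32162.
P(Glyptocetus | evidence) = 0.26588 / 0.32162 ≈ 0.827.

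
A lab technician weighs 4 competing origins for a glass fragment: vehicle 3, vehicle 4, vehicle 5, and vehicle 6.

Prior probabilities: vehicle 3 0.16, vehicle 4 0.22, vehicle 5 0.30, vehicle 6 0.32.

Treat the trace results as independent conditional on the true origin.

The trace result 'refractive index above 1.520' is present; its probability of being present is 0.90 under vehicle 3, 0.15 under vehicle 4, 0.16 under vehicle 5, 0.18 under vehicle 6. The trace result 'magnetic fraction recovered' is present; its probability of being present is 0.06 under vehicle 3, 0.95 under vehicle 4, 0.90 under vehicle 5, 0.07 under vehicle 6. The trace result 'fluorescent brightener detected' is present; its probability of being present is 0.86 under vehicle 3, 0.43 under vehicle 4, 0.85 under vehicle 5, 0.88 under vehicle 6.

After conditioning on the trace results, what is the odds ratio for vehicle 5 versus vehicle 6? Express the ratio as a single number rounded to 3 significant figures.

The normalizing constant cancels in an odds ratio, so compute prior × likelihood for the two hypotheses only:
  vehicle 5: 0.30 × 0.16 × 0.90 × 0.85 = 0.03672
  vehicle 6: 0.32 × 0.18 × 0.07 × 0.88 = 0.0035482
Posterior odds = 0.03672 / 0.0035482 ≈ 10.3.

10.3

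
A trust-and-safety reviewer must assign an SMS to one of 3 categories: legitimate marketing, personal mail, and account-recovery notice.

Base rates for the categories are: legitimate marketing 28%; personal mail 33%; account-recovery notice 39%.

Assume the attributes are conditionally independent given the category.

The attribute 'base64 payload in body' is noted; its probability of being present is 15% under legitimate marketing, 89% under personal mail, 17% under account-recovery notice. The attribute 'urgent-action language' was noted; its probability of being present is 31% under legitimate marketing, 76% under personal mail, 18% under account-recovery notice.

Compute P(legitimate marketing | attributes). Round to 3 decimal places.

By Bayes' rule with conditional independence, the unnormalized weight for each hypothesis is prior × ∏ likelihoods:
  legitimate marketing: 0.28 × 0.15 × 0.31 = 0.01302
  personal mail: 0.33 × 0.89 × 0.76 = 0.22321
  account-recovery notice: 0.39 × 0.17 × 0.18 = 0.011934
Marginal likelihood of the evidence = 0.24817.
P(legitimate marketing | evidence) = 0.01302 / 0.24817 ≈ 0.052.

0.052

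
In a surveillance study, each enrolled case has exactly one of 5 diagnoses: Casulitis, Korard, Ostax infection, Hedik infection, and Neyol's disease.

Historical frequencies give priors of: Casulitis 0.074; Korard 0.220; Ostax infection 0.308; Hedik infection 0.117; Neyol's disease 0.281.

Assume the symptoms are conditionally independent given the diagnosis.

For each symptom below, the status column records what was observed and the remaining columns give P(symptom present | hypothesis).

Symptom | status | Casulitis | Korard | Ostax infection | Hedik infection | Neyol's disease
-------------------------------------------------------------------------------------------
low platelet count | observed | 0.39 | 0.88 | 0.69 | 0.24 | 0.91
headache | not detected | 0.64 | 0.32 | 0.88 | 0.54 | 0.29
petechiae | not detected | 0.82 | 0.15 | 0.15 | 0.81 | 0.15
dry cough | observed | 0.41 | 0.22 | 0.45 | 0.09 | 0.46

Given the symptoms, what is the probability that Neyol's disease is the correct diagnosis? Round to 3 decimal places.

By Bayes' rule with conditional independence, the unnormalized weight for each hypothesis is prior × ∏ likelihoods (using 1 − P(present | H) for each absent symptom):
  Casulitis: 0.074 × 0.39 × (1 − 0.64) × (1 − 0.82) × 0.41 = 0.00076675
  Korard: 0.220 × 0.88 × (1 − 0.32) × (1 − 0.15) × 0.22 = 0.024618
  Ostax infection: 0.308 × 0.69 × (1 − 0.88) × (1 − 0.15) × 0.45 = 0.0097547
  Hedik infection: 0.117 × 0.24 × (1 − 0.54) × (1 − 0.81) × 0.09 = 0.00022088
  Neyol's disease: 0.281 × 0.91 × (1 − 0.29) × (1 − 0.15) × 0.46 = 0.070988
Marginal likelihood of the evidence = 0.10635.
P(Neyol's disease | evidence) = 0.070988 / 0.10635 ≈ 0.668.

0.668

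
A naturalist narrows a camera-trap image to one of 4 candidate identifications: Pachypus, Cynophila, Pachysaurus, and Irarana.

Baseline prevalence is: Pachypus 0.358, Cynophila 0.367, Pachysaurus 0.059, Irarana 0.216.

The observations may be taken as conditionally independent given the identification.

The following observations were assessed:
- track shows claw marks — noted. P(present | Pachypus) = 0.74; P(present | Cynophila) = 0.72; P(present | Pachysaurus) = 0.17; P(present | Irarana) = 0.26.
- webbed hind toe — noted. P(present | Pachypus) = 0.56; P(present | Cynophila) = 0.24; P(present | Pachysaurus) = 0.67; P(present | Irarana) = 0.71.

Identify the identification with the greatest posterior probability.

Pachypus

Multiply each prior by the joint likelihood of the evidence pattern:
  Pachypus: 0.358 × 0.74 × 0.56 = 0.14836
  Cynophila: 0.367 × 0.72 × 0.24 = 0.063418
  Pachysaurus: 0.059 × 0.17 × 0.67 = 0.0067201
  Irarana: 0.216 × 0.26 × 0.71 = 0.039874
Marginal likelihood of the evidence = 0.25837.
P(Pachypus | evidence) ≈ 0.14836 / 0.25837 ≈ 0.574
P(Cynophila | evidence) ≈ 0.063418 / 0.25837 ≈ 0.245
P(Pachysaurus | evidence) ≈ 0.0067201 / 0.25837 ≈ 0.026
P(Irarana | evidence) ≈ 0.039874 / 0.25837 ≈ 0.154
The largest is 0.574, so Pachypus is most probable.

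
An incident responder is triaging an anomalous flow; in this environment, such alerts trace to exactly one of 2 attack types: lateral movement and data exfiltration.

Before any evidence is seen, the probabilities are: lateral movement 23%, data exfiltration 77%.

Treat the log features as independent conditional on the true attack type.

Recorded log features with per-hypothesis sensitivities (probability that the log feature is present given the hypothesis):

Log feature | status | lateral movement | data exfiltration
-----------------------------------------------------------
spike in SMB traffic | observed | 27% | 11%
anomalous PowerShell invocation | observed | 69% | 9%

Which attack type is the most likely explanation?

lateral movement

For each hypothesis, the unnormalized posterior weight is prior × product of the log feature likelihoods:
  lateral movement: 0.23 × 0.27 × 0.69 = 0.042849
  data exfiltration: 0.77 × 0.11 × 0.09 = 0.007623
The unnormalized weights sum to 0.050472.
P(lateral movement | evidence) ≈ 0.042849 / 0.050472 ≈ 0.849
P(data exfiltration | evidence) ≈ 0.007623 / 0.050472 ≈ 0.151
The largest is 0.849, so lateral movement is most probable.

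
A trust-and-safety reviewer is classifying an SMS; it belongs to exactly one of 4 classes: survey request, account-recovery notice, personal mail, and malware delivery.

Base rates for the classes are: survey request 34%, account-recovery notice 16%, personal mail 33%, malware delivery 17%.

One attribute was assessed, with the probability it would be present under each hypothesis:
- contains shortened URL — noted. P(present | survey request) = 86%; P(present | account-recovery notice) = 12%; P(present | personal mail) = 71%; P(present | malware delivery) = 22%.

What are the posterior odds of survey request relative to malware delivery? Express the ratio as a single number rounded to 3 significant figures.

Posterior odds equal prior odds times the likelihood ratio; only the two competing hypotheses matter.
  survey request: 0.34 × 0.86 = 0.2924
  malware delivery: 0.17 × 0.22 = 0.0374
Posterior odds = 0.2924 / 0.0374 ≈ 7.82.

7.82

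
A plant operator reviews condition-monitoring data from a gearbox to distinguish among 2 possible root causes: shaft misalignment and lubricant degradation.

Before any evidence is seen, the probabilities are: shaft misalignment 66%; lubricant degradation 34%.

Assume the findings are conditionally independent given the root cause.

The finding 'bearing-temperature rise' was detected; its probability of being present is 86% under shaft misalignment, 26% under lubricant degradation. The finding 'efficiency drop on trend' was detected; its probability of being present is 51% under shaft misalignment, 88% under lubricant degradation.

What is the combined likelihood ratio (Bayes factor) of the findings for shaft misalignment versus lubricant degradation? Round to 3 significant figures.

Joint likelihood of the evidence pattern under each hypothesis:
  shaft misalignment: 0.86 × 0.51 = 0.4386
  lubricant degradation: 0.26 × 0.88 = 0.2288
Bayes factor = 0.4386 / 0.2288 ≈ 1.92

1.92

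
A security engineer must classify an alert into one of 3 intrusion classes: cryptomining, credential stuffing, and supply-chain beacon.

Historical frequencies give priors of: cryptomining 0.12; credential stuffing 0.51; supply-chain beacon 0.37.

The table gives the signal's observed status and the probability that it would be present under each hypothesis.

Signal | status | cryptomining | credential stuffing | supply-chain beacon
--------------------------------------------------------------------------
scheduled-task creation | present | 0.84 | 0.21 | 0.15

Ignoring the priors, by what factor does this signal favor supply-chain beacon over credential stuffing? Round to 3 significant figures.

0.714

The Bayes factor is the ratio of the two likelihoods.
  supply-chain beacon: 0.15
  credential stuffing: 0.21
Bayes factor = 0.15 / 0.21 ≈ 0.714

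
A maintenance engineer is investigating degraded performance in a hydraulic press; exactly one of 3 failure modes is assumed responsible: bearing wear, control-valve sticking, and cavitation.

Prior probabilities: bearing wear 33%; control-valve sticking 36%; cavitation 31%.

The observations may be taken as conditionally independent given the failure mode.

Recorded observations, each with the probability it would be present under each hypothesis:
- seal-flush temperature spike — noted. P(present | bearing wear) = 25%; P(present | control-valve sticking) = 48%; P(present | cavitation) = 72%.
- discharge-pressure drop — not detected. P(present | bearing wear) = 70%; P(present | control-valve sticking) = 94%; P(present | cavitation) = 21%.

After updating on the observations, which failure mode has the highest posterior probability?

cavitation

By Bayes' rule with conditional independence, the unnormalized weight for each hypothesis is prior × ∏ likelihoods (using 1 − P(present | H) for each absent observation):
  bearing wear: 0.33 × 0.25 × (1 − 0.70) = 0.02475
  control-valve sticking: 0.36 × 0.48 × (1 − 0.94) = 0.010368
  cavitation: 0.31 × 0.72 × (1 − 0.21) = 0.17633
Marginal likelihood of the evidence = 0.21145.
P(bearing wear | evidence) ≈ 0.02475 / 0.21145 ≈ 0.117
P(control-valve sticking | evidence) ≈ 0.010368 / 0.21145 ≈ 0.049
P(cavitation | evidence) ≈ 0.17633 / 0.21145 ≈ 0.834
The largest is 0.834, so cavitation is most probable.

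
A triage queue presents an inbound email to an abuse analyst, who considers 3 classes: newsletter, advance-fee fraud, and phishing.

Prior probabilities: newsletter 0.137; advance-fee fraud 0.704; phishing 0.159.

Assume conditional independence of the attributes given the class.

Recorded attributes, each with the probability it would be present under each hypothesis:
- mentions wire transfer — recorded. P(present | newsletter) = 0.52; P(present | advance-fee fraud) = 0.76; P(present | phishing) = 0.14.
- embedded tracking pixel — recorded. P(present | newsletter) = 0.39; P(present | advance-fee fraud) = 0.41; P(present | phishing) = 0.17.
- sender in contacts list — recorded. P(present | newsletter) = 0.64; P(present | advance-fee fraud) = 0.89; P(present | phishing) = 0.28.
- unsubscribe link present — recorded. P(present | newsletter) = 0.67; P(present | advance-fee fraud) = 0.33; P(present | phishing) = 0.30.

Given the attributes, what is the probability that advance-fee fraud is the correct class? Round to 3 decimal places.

By Bayes' rule with conditional independence, the unnormalized weight for each hypothesis is prior × ∏ likelihoods:
  newsletter: 0.137 × 0.52 × 0.39 × 0.64 × 0.67 = 0.011914
  advance-fee fraud: 0.704 × 0.76 × 0.41 × 0.89 × 0.33 = 0.064428
  phishing: 0.159 × 0.14 × 0.17 × 0.28 × 0.30 = 0.00031787
Normalizing constant Z = 0.011914 + 0.064428 + 0.00031787 = 0.076659.
P(advance-fee fraud | evidence) = 0.064428 / 0.076659 ≈ 0.840.

0.840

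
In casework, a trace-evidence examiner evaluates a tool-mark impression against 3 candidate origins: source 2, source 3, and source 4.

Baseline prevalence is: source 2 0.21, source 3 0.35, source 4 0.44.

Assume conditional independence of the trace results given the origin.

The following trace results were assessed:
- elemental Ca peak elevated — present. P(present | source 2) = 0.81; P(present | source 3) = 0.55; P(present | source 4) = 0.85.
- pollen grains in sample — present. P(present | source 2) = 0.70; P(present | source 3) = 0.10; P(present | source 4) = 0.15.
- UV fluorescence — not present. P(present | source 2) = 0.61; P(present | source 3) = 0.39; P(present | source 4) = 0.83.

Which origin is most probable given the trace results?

By Bayes' rule with conditional independence, the unnormalized weight for each hypothesis is prior × ∏ likelihoods (using 1 − P(present | H) for each absent trace result):
  source 2: 0.21 × 0.81 × 0.70 × (1 − 0.61) = 0.046437
  source 3: 0.35 × 0.55 × 0.10 × (1 − 0.39) = 0.011743
  source 4: 0.44 × 0.85 × 0.15 × (1 − 0.83) = 0.009537
Normalizing constant Z = 0.046437 + 0.011743 + 0.009537 = 0.067717.
P(source 2 | evidence) ≈ 0.046437 / 0.067717 ≈ 0.686
P(source 3 | evidence) ≈ 0.011743 / 0.067717 ≈ 0.173
P(source 4 | evidence) ≈ 0.009537 / 0.067717 ≈ 0.141
The largest is 0.686, so source 2 is most probable.

source 2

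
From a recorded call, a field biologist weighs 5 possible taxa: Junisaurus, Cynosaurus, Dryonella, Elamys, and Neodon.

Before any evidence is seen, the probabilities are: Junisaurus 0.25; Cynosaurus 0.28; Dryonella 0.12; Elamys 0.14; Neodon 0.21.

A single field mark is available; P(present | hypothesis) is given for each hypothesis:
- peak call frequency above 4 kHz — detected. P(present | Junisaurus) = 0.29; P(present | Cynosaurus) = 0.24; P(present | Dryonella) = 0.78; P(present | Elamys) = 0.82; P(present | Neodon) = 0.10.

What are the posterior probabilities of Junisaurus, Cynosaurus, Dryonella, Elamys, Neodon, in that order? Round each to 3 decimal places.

0.196, 0.182, 0.254, 0.311, 0.057

Multiply each prior by the likelihood of the field mark:
  Junisaurus: 0.25 × 0.29 = 0.0725
  Cynosaurus: 0.28 × 0.24 = 0.0672
  Dryonella: 0.12 × 0.78 = 0.0936
  Elamys: 0.14 × 0.82 = 0.1148
  Neodon: 0.21 × 0.10 = 0.021
Marginal likelihood of the evidence = 0.3691.
P(Junisaurus | evidence) = 0.0725 / 0.3691 ≈ 0.196
P(Cynosaurus | evidence) = 0.0672 / 0.3691 ≈ 0.182
P(Dryonella | evidence) = 0.0936 / 0.3691 ≈ 0.254
P(Elamys | evidence) = 0.1148 / 0.3691 ≈ 0.311
P(Neodon | evidence) = 0.021 / 0.3691 ≈ 0.057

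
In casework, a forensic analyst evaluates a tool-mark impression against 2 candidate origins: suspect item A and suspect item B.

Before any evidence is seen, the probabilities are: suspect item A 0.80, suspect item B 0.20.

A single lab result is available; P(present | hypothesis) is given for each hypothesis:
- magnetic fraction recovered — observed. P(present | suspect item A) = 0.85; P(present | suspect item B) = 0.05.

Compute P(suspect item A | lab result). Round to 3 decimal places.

Multiply each prior by the likelihood of the lab result:
  suspect item A: 0.80 × 0.85 = 0.68
  suspect item B: 0.20 × 0.05 = 0.01
Normalizing constant Z = 0.68 + 0.01 = 0.69.
P(suspect item A | evidence) = 0.68 / 0.69 ≈ 0.986.

0.986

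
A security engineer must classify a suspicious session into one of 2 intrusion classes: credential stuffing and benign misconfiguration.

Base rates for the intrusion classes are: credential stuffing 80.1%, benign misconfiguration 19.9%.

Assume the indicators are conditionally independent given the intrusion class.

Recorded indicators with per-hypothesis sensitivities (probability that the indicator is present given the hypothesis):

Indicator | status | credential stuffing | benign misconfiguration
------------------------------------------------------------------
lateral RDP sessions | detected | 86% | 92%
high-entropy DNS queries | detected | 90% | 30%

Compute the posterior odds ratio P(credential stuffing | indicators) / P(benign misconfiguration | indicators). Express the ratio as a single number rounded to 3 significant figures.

11.3

Unnormalized posterior weight (prior times the indicator likelihoods) for each of the two hypotheses:
  credential stuffing: 0.801 × 0.86 × 0.90 = 0.61997
  benign misconfiguration: 0.199 × 0.92 × 0.30 = 0.054924
Odds(credential stuffing : benign misconfiguration) = 0.61997 / 0.054924 ≈ 11.3.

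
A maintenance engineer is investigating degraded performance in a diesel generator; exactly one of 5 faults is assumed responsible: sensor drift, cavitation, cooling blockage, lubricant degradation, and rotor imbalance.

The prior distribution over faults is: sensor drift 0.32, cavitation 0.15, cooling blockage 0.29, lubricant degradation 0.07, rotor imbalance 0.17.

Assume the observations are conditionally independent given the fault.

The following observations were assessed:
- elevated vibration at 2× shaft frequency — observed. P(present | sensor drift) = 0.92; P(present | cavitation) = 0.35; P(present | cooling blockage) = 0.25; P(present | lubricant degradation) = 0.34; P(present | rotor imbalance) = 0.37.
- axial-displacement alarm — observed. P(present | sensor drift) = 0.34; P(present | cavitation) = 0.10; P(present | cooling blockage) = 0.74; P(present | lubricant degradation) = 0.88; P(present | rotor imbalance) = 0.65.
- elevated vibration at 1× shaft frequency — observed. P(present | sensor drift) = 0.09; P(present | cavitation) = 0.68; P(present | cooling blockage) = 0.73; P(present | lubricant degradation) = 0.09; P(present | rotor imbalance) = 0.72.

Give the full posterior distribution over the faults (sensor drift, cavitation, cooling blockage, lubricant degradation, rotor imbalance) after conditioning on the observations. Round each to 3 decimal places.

Multiply each prior by the joint likelihood of the evidence pattern:
  sensor drift: 0.32 × 0.92 × 0.34 × 0.09 = 0.0090086
  cavitation: 0.15 × 0.35 × 0.10 × 0.68 = 0.00357
  cooling blockage: 0.29 × 0.25 × 0.74 × 0.73 = 0.039164
  lubricant degradation: 0.07 × 0.34 × 0.88 × 0.09 = 0.001885
  rotor imbalance: 0.17 × 0.37 × 0.65 × 0.72 = 0.029437
Marginal likelihood of the evidence = 0.083065.
P(sensor drift | evidence) = 0.0090086 / 0.083065 ≈ 0.108
P(cavitation | evidence) = 0.00357 / 0.083065 ≈ 0.043
P(cooling blockage | evidence) = 0.039164 / 0.083065 ≈ 0.471
P(lubricant degradation | evidence) = 0.001885 / 0.083065 ≈ 0.023
P(rotor imbalance | evidence) = 0.029437 / 0.083065 ≈ 0.354

0.108, 0.043, 0.471, 0.023, 0.354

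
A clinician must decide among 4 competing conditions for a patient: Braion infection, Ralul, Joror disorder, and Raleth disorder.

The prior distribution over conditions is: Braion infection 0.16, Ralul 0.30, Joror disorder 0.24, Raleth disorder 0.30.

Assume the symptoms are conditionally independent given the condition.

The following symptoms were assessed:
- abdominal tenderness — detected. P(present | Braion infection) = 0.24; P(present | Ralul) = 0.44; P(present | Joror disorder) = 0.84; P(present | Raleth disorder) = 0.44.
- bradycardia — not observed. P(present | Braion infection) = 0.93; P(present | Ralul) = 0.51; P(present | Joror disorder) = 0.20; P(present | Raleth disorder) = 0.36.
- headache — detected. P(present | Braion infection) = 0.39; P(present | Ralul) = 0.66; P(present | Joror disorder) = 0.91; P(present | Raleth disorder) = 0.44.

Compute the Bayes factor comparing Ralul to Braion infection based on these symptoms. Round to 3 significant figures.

The Bayes factor is the ratio of the joint likelihoods of the symptom pattern under the two hypotheses (using 1 − P(present | H) for each absent symptom).
  Ralul: 0.44 × (1 − 0.51) × 0.66 = 0.1423
  Braion infection: 0.24 × (1 − 0.93) × 0.39 = 0.006552
Bayes factor = 0.1423 / 0.006552 ≈ 21.7

21.7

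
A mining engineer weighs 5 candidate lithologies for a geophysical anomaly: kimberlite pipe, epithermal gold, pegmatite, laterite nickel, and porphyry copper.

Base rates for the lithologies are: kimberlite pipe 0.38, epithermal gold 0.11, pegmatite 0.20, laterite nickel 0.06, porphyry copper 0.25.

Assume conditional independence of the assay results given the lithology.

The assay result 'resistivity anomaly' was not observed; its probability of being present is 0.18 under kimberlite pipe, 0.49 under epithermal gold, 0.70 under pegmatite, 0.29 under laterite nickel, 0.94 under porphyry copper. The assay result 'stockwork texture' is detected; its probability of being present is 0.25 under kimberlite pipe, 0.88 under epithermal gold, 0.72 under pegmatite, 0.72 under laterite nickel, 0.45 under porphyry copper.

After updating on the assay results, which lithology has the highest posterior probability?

Multiply each prior by the joint likelihood of the assay result pattern (using 1 − P(present | H) for each absent assay result):
  kimberlite pipe: 0.38 × (1 − 0.18) × 0.25 = 0.0779
  epithermal gold: 0.11 × (1 − 0.49) × 0.88 = 0.049368
  pegmatite: 0.20 × (1 − 0.70) × 0.72 = 0.0432
  laterite nickel: 0.06 × (1 − 0.29) × 0.72 = 0.030672
  porphyry copper: 0.25 × (1 − 0.94) × 0.45 = 0.00675
The unnormalized weights sum to 0.20789.
P(kimberlite pipe | evidence) ≈ 0.0779 / 0.20789 ≈ 0.375
P(epithermal gold | evidence) ≈ 0.049368 / 0.20789 ≈ 0.237
P(pegmatite | evidence) ≈ 0.0432 / 0.20789 ≈ 0.208
P(laterite nickel | evidence) ≈ 0.030672 / 0.20789 ≈ 0.148
P(porphyry copper | evidence) ≈ 0.00675 / 0.20789 ≈ 0.032
The largest is 0.375, so kimberlite pipe is most probable.

kimberlite pipe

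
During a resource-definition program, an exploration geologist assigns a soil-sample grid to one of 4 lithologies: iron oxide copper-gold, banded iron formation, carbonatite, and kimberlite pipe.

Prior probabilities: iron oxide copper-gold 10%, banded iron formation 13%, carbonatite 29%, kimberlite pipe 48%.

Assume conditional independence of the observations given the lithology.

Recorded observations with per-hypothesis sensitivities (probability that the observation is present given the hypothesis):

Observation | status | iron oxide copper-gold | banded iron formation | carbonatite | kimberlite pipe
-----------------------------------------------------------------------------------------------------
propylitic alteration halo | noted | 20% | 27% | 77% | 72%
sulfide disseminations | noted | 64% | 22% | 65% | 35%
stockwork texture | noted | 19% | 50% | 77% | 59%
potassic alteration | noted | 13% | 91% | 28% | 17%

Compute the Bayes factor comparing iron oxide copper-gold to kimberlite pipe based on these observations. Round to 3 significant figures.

Joint likelihood of the evidence pattern under each hypothesis:
  iron oxide copper-gold: 0.20 × 0.64 × 0.19 × 0.13 = 0.0031616
  kimberlite pipe: 0.72 × 0.35 × 0.59 × 0.17 = 0.025276
Bayes factor = 0.0031616 / 0.025276 ≈ 0.125

0.125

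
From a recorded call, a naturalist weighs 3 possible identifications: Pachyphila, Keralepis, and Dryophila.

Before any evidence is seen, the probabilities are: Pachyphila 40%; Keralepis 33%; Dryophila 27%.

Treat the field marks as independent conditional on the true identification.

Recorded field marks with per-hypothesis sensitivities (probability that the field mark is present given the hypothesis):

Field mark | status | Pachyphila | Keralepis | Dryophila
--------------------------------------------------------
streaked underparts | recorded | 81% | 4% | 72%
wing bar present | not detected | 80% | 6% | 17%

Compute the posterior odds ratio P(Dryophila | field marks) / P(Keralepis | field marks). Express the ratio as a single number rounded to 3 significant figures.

13.0

The normalizing constant cancels in an odds ratio, so compute prior × likelihood for the two hypotheses only (using 1 − P(present | H) for each absent field mark):
  Dryophila: 0.27 × 0.72 × (1 − 0.17) = 0.16135
  Keralepis: 0.33 × 0.04 × (1 − 0.06) = 0.012408
Odds(Dryophila : Keralepis) = 0.16135 / 0.012408 ≈ 13.0.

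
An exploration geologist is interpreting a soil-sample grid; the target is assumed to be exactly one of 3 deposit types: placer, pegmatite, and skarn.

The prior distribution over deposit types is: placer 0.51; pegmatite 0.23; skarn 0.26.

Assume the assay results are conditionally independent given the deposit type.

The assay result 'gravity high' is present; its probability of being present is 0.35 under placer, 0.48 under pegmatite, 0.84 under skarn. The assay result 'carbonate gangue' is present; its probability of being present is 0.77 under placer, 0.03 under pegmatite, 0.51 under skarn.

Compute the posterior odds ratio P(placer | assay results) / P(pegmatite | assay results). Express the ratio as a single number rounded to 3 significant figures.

Posterior odds equal prior odds times the likelihood ratio; only the two competing hypotheses matter.
  placer: 0.51 × 0.35 × 0.77 = 0.13744
  pegmatite: 0.23 × 0.48 × 0.03 = 0.003312
Posterior odds = 0.13744 / 0.003312 ≈ 41.5.

41.5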